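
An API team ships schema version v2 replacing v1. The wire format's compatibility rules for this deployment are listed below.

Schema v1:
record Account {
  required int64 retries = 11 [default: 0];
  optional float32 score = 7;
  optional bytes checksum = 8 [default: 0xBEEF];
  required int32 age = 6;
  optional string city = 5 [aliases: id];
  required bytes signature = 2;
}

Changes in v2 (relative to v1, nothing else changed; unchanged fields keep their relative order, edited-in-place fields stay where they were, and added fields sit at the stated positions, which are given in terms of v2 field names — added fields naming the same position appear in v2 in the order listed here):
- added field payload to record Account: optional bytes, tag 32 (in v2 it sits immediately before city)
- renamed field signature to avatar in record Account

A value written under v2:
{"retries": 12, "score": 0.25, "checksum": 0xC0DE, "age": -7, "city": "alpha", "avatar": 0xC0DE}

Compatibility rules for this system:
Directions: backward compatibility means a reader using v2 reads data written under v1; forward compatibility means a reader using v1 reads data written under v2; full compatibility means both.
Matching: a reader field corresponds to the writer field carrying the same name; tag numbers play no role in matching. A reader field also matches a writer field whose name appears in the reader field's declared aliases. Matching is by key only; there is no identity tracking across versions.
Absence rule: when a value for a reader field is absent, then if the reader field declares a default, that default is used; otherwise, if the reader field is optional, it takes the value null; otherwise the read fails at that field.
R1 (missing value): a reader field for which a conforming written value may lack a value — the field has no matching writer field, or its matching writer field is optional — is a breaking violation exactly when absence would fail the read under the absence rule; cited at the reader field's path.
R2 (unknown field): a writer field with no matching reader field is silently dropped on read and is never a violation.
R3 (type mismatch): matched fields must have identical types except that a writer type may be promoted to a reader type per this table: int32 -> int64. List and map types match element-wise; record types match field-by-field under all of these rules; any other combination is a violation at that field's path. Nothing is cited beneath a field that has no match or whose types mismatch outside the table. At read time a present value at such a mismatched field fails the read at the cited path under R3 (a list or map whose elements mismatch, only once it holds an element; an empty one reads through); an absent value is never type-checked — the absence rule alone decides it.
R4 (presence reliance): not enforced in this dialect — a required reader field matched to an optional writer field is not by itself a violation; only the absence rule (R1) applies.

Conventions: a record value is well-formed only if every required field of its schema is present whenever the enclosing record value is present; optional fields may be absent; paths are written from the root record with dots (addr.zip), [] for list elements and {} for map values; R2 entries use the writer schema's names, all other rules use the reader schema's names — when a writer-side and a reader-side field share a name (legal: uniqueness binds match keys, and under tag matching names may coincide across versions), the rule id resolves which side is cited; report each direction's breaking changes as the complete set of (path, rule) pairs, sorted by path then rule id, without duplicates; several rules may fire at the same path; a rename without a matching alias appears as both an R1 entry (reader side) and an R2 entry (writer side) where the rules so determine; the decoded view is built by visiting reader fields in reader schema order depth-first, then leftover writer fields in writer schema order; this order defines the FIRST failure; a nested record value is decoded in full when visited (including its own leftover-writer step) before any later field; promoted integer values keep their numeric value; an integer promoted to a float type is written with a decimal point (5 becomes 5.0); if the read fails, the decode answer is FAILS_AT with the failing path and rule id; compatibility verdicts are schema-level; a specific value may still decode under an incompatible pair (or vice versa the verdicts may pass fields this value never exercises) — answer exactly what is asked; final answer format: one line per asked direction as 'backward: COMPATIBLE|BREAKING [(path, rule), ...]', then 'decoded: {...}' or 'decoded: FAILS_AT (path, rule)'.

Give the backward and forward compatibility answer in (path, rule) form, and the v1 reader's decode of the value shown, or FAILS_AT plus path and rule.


backward: BREAKING [(avatar, R1)]; forward: BREAKING [(signature, R1)]; decoded: FAILS_AT (signature, R1)

each type pair in Account: writer, then reader
backward pass over Account, reader schema v2, writer schema v1:
  retries: paired with writer retries (int64 -> int64; writer required)
  score: paired with writer score (float32 -> float32; writer optional)
  checksum: paired with writer checksum (bytes -> bytes; writer optional)
  age: paired with writer age (int32 -> int32; writer required)
  payload has no writer counterpart
  city: paired with writer city (string -> string; writer optional)
  avatar has no writer counterpart
  leftover writer field: signature
  violation R1 at avatar
  => 1 violation(s): backward is BREAKING for Account
forward pass over Account, reader schema v1, writer schema v2:
  retries: paired with writer retries (int64 -> int64; writer required)
  score: paired with writer score (float32 -> float32; writer optional)
  checksum: paired with writer checksum (bytes -> bytes; writer optional)
  age: paired with writer age (int32 -> int32; writer required)
  city: paired with writer city (string -> string; writer optional)
  signature has no writer counterpart
  leftover writer field: payload
  leftover writer field: avatar
  violation R1 at signature
  => 1 violation(s): forward is BREAKING for Account
decode (reader v1):
  retries := 12
  score := 0.25
  checksum := 0xC0DE
  age := -7
  city := "alpha"
  read fails at signature under R1 (no fill)
  => FAILS_AT (signature, R1)


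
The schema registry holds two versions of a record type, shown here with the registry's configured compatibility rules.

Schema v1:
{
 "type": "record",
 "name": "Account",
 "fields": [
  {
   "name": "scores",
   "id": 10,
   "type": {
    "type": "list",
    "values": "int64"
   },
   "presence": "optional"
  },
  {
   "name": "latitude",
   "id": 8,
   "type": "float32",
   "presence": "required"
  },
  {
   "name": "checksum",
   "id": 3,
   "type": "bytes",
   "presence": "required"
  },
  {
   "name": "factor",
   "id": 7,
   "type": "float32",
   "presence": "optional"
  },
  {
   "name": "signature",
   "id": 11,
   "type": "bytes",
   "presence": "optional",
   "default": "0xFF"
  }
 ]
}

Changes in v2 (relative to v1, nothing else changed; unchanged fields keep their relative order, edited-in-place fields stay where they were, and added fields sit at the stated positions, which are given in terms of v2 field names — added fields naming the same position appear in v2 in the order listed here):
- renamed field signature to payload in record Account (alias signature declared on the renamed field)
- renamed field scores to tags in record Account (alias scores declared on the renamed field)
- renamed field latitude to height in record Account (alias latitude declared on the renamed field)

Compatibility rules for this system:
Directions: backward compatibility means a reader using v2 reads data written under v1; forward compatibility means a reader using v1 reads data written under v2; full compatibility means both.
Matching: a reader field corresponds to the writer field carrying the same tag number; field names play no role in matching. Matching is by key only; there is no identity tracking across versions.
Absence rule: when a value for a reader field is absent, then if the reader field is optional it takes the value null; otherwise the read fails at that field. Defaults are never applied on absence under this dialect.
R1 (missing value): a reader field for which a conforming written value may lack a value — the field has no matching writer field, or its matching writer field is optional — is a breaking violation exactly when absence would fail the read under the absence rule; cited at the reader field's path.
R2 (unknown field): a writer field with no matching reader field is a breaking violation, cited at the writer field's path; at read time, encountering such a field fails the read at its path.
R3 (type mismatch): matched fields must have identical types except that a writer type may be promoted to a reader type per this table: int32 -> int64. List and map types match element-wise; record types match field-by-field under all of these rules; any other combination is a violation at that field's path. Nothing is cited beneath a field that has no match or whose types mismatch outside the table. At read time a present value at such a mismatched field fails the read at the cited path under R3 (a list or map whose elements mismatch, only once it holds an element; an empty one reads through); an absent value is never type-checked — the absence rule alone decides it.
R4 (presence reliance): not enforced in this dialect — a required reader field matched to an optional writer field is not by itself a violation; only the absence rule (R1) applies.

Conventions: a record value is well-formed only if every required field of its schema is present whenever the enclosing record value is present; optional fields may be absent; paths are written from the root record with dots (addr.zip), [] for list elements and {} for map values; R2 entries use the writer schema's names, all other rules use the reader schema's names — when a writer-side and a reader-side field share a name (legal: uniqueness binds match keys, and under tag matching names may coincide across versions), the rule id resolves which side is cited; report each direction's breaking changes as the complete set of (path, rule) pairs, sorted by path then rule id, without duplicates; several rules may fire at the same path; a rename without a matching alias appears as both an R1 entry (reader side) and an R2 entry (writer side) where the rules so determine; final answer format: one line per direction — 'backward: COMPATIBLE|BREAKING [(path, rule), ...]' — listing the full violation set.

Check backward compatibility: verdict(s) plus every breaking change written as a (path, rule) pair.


backward: COMPATIBLE []

in Account below, arrows point writer -> reader
backward for Account (reader v2, writer v1):
  tags: list<int64> -> list<int64>, writer optional; from scores
  height: float32 -> float32, writer required; from latitude
  checksum: bytes -> bytes, writer required; from checksum
  factor: float32 -> float32, writer optional; from factor
  payload: bytes -> bytes, writer optional; from signature
  => backward: COMPATIBLE
the rest of the Account diff is inert for this question:
  renamed field signature to payload in record Account (alias signature declared on the renamed field) -> inert for the asked Account verdict: nothing fires
  renamed field scores to tags in record Account (alias scores declared on the renamed field) -> inert for the asked Account verdict: nothing fires
  renamed field latitude to height in record Account (alias latitude declared on the renamed field) -> inert for the asked Account verdict: nothing fires


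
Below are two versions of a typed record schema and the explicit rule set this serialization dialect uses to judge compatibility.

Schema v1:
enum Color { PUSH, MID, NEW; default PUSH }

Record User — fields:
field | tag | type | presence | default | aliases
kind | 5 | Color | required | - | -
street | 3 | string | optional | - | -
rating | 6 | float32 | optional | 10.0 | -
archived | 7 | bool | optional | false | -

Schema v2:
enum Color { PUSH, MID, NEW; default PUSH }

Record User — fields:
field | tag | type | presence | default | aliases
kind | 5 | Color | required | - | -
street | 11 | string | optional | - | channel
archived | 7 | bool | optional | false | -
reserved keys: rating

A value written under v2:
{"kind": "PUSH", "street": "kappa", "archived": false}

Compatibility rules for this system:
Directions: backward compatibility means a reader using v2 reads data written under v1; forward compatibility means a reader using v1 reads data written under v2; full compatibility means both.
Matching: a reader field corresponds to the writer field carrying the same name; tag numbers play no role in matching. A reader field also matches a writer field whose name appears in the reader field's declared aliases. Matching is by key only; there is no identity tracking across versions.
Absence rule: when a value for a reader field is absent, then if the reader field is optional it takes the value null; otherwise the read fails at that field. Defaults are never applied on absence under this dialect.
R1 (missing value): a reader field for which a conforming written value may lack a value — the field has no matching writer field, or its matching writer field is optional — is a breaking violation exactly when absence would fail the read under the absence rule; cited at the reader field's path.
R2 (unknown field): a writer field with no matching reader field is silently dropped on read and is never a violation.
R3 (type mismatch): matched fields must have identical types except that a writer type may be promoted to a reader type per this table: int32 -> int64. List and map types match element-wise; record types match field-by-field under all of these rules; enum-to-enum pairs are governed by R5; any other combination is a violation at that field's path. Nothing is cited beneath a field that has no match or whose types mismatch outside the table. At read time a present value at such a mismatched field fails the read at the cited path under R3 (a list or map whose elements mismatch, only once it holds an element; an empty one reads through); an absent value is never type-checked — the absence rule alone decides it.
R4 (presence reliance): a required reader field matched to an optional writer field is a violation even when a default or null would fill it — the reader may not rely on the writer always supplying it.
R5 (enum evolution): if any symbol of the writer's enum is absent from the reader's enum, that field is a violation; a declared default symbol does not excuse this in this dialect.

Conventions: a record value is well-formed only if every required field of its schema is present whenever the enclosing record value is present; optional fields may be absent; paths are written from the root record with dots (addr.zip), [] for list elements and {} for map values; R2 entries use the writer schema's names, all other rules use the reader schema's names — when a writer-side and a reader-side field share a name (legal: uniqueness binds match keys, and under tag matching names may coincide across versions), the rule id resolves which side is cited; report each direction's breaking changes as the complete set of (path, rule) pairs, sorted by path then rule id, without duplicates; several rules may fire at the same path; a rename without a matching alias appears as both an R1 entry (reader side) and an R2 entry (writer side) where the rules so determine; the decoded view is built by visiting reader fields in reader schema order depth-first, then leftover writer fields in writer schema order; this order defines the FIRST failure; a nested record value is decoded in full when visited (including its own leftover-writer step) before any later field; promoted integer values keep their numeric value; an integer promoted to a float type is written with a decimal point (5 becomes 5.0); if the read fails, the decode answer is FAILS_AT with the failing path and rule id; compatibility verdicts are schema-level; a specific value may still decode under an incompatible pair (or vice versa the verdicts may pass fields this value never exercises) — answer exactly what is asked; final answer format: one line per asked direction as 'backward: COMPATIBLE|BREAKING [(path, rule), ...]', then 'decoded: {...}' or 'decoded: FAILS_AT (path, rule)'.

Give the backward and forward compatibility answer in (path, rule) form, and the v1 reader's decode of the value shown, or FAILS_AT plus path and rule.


backward: COMPATIBLE []; forward: COMPATIBLE []; decoded: {"kind": "PUSH", "street": "kappa", "rating": null, "archived": false}

each type pair in User: writer, then reader
backward for User (reader v2, writer v1):
  kind: paired with writer kind (Color -> Color; writer required)
  street: paired with writer street (string -> string; writer optional)
  archived: paired with writer archived (bool -> bool; writer optional)
  writer field rating has no reader counterpart
  => backward verdict for User: COMPATIBLE, no violations
forward for User (reader v1, writer v2):
  kind: paired with writer kind (Color -> Color; writer required)
  street: paired with writer street (string -> string; writer optional)
  rating: no writer match
  archived: paired with writer archived (bool -> bool; writer optional)
  => forward verdict for User: COMPATIBLE, no violations
decode (reader v1):
  kind := "PUSH"
  street := "kappa"
  rating := null (absent, optional -> null)
  archived := false
  => decoded: {"kind": "PUSH", "street": "kappa", "rating": null, "archived": false}


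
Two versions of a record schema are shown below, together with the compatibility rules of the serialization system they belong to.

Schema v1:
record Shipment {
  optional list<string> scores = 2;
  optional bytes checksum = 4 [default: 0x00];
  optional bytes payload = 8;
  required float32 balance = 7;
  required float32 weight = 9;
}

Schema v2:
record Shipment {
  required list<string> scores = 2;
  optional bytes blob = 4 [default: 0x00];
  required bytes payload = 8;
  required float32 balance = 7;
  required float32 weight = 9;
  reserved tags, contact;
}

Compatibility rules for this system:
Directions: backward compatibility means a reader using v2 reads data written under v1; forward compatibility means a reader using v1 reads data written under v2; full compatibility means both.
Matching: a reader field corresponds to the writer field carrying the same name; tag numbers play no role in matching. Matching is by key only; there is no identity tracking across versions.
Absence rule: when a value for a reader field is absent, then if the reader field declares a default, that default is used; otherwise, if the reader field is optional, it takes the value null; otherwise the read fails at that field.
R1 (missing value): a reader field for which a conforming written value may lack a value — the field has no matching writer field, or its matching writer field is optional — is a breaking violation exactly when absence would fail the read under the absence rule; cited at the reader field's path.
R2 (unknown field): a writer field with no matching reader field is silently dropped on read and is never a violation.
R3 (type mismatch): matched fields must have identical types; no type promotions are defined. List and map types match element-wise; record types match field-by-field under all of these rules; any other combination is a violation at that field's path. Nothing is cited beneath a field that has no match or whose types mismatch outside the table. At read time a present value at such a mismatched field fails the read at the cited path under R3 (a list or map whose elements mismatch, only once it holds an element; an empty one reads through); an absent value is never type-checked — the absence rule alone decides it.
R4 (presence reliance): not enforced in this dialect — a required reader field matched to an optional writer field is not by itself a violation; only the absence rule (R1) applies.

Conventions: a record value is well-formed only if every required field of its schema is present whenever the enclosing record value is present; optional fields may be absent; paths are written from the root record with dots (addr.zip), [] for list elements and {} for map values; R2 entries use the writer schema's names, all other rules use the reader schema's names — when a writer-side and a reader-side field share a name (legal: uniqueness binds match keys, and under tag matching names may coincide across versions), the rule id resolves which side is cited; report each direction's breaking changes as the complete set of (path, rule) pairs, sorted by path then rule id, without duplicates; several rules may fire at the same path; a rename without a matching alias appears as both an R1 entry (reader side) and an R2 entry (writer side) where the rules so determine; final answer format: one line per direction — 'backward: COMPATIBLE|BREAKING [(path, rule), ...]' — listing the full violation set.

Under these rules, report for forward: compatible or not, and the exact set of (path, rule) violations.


forward: COMPATIBLE []

each type pair in Shipment: writer, then reader
forward analysis of Shipment with v1 as reader and v2 as writer:
  scores <- scores (list<string> -> list<string>, writer required)
  checksum: no writer-side match
  payload <- payload (bytes -> bytes, writer required)
  balance <- balance (float32 -> float32, writer required)
  weight <- weight (float32 -> float32, writer required)
  leftover writer field: blob
  => forward verdict for Shipment: COMPATIBLE, no violations
the rest of the Shipment diff is inert for this question:
  field scores in record Shipment: optional changed to required -> its effect on Shipment is confined to the backward direction, not asked
  renamed field checksum to blob in record Shipment -> triggers nothing under Shipment's printed rules — same verdict
  field payload in record Shipment: optional changed to required -> its effect on Shipment is confined to the backward direction, not asked


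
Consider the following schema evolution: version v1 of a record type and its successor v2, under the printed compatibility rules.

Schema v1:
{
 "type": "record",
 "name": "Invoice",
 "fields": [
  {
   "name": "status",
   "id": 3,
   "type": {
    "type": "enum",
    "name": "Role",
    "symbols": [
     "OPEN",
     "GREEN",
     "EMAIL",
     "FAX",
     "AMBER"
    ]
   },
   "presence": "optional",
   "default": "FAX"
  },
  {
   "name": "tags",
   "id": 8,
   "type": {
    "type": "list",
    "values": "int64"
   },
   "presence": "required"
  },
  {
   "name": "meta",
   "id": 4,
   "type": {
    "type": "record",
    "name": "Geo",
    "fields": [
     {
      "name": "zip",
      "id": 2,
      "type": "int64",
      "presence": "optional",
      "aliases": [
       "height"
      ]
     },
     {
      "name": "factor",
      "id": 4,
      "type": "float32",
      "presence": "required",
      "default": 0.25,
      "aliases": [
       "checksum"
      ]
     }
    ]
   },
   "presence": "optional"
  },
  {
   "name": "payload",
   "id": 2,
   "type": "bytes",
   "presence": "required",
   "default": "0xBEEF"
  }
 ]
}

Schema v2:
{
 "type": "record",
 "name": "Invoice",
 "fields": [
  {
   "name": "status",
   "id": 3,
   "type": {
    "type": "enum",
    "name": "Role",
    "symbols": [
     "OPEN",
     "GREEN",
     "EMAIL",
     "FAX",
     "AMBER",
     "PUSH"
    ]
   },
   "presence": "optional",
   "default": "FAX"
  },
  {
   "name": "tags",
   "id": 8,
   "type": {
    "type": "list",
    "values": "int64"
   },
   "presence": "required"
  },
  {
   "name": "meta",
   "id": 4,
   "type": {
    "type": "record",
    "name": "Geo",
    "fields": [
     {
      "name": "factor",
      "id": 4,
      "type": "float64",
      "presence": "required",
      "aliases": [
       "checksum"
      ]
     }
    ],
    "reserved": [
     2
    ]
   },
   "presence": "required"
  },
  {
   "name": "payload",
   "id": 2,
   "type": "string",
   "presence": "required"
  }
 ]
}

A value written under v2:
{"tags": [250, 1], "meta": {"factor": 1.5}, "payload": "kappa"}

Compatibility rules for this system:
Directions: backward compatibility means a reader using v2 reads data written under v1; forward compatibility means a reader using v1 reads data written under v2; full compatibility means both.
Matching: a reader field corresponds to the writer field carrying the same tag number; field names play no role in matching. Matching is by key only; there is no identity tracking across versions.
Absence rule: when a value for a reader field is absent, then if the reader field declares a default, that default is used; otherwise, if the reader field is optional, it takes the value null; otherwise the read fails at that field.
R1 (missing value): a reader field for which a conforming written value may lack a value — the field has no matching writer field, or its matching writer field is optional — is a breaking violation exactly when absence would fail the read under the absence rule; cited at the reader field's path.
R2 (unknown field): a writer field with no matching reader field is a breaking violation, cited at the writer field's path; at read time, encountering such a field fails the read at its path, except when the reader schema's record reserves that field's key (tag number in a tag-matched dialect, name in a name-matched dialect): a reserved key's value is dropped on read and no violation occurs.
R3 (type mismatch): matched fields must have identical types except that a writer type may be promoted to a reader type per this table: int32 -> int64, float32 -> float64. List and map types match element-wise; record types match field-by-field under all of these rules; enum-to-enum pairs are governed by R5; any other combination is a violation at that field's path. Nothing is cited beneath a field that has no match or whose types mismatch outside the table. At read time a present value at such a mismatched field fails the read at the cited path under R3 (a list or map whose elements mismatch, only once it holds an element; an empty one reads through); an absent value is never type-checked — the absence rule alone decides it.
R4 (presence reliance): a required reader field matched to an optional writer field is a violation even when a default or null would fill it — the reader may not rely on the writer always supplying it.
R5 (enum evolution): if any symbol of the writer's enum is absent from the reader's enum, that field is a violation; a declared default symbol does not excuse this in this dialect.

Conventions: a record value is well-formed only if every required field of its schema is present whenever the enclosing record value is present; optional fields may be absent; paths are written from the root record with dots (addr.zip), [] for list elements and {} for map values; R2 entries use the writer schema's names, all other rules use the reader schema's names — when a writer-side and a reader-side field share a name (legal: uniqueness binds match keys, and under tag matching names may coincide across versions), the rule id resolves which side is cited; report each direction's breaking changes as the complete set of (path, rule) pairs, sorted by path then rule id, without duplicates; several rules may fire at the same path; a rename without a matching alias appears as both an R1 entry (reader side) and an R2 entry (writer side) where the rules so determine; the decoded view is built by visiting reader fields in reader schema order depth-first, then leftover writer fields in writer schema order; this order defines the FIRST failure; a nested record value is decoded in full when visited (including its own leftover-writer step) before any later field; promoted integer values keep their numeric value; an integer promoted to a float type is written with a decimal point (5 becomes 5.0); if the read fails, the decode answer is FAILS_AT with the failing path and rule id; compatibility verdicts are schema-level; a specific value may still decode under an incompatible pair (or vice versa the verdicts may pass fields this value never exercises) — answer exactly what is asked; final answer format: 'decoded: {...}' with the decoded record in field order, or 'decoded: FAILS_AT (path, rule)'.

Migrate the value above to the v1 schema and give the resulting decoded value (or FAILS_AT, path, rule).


decoded: FAILS_AT (meta.factor, R3)

the writer's type comes first in each Invoice pair
migrating the Invoice value to v1:
  status := "FAX" (missing; default applied)
  tags := [250, 1]
  meta.zip := null (missing; optional => null)
  read fails at meta.factor under R3
  => FAILS_AT (meta.factor, R3)
ruling out the remaining Invoice differences:
  enum Role (field status in record Invoice): symbol PUSH added -> shifts the Invoice verdicts, not this decode
  field payload in record Invoice: type bytes changed to string (its default is dropped) -> shifts the Invoice verdicts, not this decode
  removed field zip from record Geo (its key 2 joins the reserved list) -> no rule fires on it and the decoded Invoice view is identical with or without it


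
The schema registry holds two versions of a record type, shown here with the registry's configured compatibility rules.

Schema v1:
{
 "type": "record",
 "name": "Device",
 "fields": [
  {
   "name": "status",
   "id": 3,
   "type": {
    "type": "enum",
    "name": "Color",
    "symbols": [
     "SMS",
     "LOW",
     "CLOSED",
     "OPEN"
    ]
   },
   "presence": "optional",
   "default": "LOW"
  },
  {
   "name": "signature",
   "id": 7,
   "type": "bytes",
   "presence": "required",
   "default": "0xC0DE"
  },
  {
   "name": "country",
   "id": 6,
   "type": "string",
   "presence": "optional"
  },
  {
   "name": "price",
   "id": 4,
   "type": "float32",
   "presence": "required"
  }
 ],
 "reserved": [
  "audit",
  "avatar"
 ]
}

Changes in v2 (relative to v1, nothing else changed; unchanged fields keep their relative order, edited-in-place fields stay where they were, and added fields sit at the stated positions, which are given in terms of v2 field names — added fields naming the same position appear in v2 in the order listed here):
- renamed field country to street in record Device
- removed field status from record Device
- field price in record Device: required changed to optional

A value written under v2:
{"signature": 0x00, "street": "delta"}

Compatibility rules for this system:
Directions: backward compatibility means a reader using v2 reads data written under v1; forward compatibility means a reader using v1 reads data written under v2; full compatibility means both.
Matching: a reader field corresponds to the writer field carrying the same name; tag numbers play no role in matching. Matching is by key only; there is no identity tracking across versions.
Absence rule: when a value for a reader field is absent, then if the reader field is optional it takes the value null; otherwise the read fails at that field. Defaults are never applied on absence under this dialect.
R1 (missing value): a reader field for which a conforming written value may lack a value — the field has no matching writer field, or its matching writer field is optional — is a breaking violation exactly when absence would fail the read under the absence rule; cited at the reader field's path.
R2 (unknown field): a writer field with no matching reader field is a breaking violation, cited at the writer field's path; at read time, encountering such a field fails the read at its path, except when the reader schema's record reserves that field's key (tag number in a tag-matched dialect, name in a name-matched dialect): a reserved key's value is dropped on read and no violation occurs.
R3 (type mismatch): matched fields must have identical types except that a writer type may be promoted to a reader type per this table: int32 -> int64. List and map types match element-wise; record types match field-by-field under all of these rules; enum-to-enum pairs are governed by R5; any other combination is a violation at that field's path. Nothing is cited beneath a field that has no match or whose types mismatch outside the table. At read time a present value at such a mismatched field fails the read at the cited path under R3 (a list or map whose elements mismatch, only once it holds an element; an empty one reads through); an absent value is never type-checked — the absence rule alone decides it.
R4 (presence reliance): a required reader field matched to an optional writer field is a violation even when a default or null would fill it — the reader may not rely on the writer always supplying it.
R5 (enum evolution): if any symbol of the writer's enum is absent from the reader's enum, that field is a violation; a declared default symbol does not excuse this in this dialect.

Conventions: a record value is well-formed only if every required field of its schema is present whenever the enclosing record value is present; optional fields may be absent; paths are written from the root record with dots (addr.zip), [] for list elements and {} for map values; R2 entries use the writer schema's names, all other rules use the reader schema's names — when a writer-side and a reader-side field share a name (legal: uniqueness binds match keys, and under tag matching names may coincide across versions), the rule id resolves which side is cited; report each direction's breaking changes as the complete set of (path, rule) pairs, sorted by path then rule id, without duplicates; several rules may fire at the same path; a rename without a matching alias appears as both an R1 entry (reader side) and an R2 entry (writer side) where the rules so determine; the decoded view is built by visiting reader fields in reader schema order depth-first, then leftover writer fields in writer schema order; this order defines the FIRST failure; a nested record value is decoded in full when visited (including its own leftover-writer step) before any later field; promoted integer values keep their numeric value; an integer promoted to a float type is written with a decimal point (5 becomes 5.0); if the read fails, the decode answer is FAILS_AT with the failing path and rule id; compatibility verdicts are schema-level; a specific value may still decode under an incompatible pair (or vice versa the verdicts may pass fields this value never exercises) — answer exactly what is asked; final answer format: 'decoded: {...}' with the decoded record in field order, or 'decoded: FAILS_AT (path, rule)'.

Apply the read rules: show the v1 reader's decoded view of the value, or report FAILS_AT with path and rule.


in Device below, arrows point writer -> reader
migrating the Device value to v1:
  status := null (not supplied -> null)
  signature := 0x00
  country := null (not supplied -> null)
  read fails at price under R1 (no fill)
  => FAILS_AT (price, R1)
the rest of the Device diff is inert for this question:
  renamed field country to street in record Device -> schema-level compatibility only; this Device value's decode is unchanged
  removed field status from record Device -> schema-level compatibility only; this Device value's decode is unchanged

decoded: FAILS_AT (price, R1)


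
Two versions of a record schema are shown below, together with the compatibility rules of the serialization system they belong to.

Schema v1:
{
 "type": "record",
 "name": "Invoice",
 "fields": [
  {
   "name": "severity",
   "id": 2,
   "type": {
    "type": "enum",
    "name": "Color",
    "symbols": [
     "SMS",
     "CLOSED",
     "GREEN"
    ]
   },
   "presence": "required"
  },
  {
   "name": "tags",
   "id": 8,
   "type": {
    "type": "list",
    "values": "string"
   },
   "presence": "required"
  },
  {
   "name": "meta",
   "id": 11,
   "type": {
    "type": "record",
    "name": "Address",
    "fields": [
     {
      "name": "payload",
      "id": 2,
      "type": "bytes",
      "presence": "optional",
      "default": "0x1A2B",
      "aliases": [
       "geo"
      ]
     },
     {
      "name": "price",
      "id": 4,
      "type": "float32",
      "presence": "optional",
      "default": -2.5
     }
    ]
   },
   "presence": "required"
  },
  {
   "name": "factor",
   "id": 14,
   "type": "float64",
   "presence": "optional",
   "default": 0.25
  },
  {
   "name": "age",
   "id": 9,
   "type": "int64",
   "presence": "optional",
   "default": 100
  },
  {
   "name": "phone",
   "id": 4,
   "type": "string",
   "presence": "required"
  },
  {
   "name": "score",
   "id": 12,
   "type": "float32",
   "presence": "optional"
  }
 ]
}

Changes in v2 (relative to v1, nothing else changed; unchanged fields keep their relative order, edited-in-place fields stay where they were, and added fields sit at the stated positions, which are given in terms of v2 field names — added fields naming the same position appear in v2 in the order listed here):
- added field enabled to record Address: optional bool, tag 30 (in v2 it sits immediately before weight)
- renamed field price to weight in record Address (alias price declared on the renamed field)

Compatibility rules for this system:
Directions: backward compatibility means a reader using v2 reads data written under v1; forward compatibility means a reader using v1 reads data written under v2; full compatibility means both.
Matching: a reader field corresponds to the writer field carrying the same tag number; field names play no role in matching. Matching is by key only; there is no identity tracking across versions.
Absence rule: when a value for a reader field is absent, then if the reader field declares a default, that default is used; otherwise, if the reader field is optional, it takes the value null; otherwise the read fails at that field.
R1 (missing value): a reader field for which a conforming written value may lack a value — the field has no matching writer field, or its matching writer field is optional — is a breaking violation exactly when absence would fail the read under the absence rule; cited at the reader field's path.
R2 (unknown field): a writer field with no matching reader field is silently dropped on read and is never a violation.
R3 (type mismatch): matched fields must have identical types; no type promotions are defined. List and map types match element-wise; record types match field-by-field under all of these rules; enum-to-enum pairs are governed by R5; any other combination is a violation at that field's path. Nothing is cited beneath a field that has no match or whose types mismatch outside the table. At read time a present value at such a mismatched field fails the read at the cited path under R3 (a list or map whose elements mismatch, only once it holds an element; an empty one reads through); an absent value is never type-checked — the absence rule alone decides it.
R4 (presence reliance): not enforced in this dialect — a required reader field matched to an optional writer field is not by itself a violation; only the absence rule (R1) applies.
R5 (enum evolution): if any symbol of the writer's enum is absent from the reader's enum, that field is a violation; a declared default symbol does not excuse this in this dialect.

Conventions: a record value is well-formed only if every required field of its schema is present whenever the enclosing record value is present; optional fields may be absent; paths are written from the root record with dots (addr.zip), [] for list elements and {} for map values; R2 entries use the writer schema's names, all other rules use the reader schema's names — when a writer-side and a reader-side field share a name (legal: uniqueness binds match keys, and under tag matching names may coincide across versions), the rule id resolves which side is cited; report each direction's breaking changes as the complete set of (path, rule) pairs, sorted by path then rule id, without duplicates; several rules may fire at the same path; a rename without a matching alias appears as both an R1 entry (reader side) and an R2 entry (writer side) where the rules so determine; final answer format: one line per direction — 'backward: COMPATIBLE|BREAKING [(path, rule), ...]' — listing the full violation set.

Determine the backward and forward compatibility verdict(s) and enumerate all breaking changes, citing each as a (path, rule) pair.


backward: COMPATIBLE []; forward: COMPATIBLE []

the writer's type comes first in each Invoice pair
checking backward for Invoice: reader v2 against writer v1:
  severity <- severity (Color -> Color, writer required)
  tags <- tags (list<string> -> list<string>, writer required)
  meta <- meta (Address -> Address, writer required)
  factor <- factor (float64 -> float64, writer optional)
  age <- age (int64 -> int64, writer optional)
  phone <- phone (string -> string, writer required)
  score <- score (float32 -> float32, writer optional)
  meta.payload <- meta.payload (bytes -> bytes, writer optional)
  meta.enabled has no writer counterpart
  meta.weight <- meta.price (float32 -> float32, writer optional)
  => no violations; backward on Invoice: COMPATIBLE
checking forward for Invoice: reader v1 against writer v2:
  severity <- severity (Color -> Color, writer required)
  tags <- tags (list<string> -> list<string>, writer required)
  meta <- meta (Address -> Address, writer required)
  factor <- factor (float64 -> float64, writer optional)
  age <- age (int64 -> int64, writer optional)
  phone <- phone (string -> string, writer required)
  score <- score (float32 -> float32, writer optional)
  meta.payload <- meta.payload (bytes -> bytes, writer optional)
  meta.price <- meta.weight (float32 -> float32, writer optional)
  meta.enabled (writer side), unknown to reader
  => no violations; forward on Invoice: COMPATIBLE
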